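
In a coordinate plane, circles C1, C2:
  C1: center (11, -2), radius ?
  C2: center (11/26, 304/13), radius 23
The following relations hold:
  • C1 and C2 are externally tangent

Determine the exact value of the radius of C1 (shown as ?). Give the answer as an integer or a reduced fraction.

9/2

1. [ext C1·C2]  r_C1² + 46r_C1 − 909/4 = 0  ⇒  r_C1 = 9/2 (r>0 drops 1)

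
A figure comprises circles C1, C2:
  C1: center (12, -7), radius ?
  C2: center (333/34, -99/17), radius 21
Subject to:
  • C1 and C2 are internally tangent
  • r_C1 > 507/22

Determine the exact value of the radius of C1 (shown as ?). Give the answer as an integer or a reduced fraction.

47/2

1. [int C1,C2]  r_C1² − 42r_C1 + 1739/4 = 0  ⇒  r_C1 = 37/2 or 47/2
2. given r_C1 > 507/22: keep 47/2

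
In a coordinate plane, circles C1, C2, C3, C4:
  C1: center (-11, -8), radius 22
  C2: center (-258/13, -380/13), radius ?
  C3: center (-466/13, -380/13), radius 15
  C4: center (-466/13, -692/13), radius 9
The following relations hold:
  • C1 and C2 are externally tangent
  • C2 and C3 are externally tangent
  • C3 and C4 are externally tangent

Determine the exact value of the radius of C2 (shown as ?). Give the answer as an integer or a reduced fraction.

1

1. [ext C1·C2]  r_C2² + 44r_C2 − 45 = 0  ⇒  r_C2 = 1 (r>0 drops 1)
2. [ext C2·C3]  r_C2² + 30r_C2 − 31 = 0  ⇒  r_C2 = 1 (r>0 drops 1)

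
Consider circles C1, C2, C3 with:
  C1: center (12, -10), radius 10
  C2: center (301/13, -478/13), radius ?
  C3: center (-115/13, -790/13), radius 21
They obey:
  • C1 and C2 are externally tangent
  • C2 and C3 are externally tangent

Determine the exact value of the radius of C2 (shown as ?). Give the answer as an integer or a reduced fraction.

1. [ext C1·C2]  r_C2² + 20r_C2 − 741 = 0  ⇒  r_C2 = 19 (r>0 drops 1)
2. [ext C2·C3]  r_C2² + 42r_C2 − 1159 = 0  ⇒  r_C2 = 19 (r>0 drops 1)

19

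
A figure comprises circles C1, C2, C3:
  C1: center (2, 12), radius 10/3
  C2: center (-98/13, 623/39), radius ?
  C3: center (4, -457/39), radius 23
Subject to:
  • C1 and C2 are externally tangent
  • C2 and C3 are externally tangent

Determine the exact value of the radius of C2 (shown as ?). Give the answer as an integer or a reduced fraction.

7

1. [ext C1·C2]  r_C2² + (20/3)r_C2 − 287/3 = 0  ⇒  r_C2 = 7 (r>0 drops 1)
2. [ext C2·C3]  r_C2² + 46r_C2 − 371 = 0  ⇒  r_C2 = 7 (r>0 drops 1)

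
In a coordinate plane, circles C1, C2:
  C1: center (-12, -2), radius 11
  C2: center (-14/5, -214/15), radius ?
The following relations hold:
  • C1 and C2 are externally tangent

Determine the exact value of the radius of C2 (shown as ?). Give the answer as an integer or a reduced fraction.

1. [ext C1·C2]  r_C2² + 22r_C2 − 1027/9 = 0  ⇒  r_C2 = 13/3 (r>0 drops 1)

13/3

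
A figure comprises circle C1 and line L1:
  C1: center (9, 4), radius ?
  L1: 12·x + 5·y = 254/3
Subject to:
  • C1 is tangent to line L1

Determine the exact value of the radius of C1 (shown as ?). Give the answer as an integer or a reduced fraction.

1. [C1‖L1]  r_C1² − 100/9 = 0  ⇒  r_C1 = 10/3 (r>0 drops 1)

10/3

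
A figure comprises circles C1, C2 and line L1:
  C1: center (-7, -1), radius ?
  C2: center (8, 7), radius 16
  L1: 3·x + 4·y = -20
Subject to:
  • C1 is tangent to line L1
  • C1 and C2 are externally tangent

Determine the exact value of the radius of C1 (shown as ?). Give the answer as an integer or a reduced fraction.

1

1. [C1‖L1]  r_C1² − 1 = 0  ⇒  r_C1 = 1 (r>0 drops 1)
2. [ext C1·C2]  r_C1² + 32r_C1 − 33 = 0  ⇒  r_C1 = 1 (r>0 drops 1)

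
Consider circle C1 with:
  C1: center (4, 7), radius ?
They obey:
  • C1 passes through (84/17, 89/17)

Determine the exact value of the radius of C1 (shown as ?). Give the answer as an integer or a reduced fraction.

1. [C1∋P]  r_C1² − 4 = 0  ⇒  r_C1 = 2 (r>0 drops 1)

2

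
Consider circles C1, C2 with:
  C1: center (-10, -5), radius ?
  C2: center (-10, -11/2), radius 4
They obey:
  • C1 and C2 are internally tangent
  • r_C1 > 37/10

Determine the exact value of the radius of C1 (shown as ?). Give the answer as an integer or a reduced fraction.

9/2

1. [int C1,C2]  r_C1² − 8r_C1 + 63/4 = 0  ⇒  r_C1 = 7/2 or 9/2
2. given r_C1 > 37/10: keep 9/2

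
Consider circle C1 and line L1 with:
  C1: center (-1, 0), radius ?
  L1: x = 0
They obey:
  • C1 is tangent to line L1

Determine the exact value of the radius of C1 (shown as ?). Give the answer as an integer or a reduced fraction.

1

1. [C1‖L1]  r_C1² − 1 = 0  ⇒  r_C1 = 1 (r>0 drops 1)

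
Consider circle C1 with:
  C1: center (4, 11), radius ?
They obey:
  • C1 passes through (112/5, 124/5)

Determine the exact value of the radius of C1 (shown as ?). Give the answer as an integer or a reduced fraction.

23

1. [C1∋P]  r_C1² − 529 = 0  ⇒  r_C1 = 23 (r>0 drops 1)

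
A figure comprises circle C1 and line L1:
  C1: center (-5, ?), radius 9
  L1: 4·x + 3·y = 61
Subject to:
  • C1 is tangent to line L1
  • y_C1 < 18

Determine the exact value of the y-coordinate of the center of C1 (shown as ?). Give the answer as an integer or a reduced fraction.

12

1. [C1‖L1]  y_C1² − 54y_C1 + 504 = 0  ⇒  y_C1 = 12 or 42
2. given y_C1 < 18: keep 12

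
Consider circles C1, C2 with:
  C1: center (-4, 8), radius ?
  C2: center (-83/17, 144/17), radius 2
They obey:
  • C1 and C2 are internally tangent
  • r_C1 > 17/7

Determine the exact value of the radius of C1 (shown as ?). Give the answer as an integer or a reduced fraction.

3

1. [int C1,C2]  r_C1² − 4r_C1 + 3 = 0  ⇒  r_C1 = 1 or 3
2. given r_C1 > 17/7: keep 3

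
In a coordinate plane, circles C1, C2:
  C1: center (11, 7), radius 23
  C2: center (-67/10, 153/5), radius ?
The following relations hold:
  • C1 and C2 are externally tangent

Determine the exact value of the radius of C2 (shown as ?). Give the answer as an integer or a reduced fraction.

13/2

1. [ext C1·C2]  r_C2² + 46r_C2 − 1365/4 = 0  ⇒  r_C2 = 13/2 (r>0 drops 1)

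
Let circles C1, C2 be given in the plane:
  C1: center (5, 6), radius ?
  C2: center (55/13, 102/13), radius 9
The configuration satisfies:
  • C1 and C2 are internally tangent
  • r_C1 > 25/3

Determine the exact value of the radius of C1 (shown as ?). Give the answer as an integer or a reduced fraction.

1. [int C1,C2]  r_C1² − 18r_C1 + 77 = 0  ⇒  r_C1 = 7 or 11
2. given r_C1 > 25/3: keep 11

11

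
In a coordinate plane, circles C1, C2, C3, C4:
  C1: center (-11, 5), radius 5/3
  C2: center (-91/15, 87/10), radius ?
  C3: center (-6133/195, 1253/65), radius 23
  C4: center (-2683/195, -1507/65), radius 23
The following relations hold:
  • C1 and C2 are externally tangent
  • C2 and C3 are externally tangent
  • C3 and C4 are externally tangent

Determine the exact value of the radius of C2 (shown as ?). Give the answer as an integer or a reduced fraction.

9/2

1. [ext C1·C2]  r_C2² + (10/3)r_C2 − 141/4 = 0  ⇒  r_C2 = 9/2 (r>0 drops 1)
2. [ext C2·C3]  r_C2² + 46r_C2 − 909/4 = 0  ⇒  r_C2 = 9/2 (r>0 drops 1)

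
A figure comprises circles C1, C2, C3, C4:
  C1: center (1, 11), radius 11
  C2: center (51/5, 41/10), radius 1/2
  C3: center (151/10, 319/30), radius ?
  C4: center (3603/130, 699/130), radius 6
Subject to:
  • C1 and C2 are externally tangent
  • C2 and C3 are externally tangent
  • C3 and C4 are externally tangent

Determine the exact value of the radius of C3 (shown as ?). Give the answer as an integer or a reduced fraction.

1. [ext C2·C3]  r_C3² + 1r_C3 − 598/9 = 0  ⇒  r_C3 = 23/3 (r>0 drops 1)
2. [ext C3·C4]  r_C3² + 12r_C3 − 1357/9 = 0  ⇒  r_C3 = 23/3 (r>0 drops 1)

23/3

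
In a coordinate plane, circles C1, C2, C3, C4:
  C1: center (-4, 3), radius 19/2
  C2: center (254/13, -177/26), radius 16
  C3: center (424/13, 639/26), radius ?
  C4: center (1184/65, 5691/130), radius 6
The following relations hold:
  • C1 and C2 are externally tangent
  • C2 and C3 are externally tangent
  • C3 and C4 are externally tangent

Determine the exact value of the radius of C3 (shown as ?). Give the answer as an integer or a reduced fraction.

1. [ext C2·C3]  r_C3² + 32r_C3 − 900 = 0  ⇒  r_C3 = 18 (r>0 drops 1)
2. [ext C3·C4]  r_C3² + 12r_C3 − 540 = 0  ⇒  r_C3 = 18 (r>0 drops 1)

18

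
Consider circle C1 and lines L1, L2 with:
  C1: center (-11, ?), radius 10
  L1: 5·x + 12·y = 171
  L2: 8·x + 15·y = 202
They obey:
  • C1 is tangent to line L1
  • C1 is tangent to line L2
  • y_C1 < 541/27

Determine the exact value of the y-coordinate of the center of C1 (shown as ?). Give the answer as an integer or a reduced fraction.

1. [C1‖L1]  y_C1² − (113/3)y_C1 + 712/3 = 0  ⇒  y_C1 = 8 or 89/3
2. [C1‖L2]  y_C1² − (116/3)y_C1 + 736/3 = 0  ⇒  y_C1 = 8 or 92/3

8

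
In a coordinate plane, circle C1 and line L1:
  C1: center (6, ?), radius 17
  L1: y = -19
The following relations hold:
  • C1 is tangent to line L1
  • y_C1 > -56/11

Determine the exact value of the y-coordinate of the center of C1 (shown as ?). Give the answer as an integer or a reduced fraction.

-2

1. [C1‖L1]  y_C1² + 38y_C1 + 72 = 0  ⇒  y_C1 = -36 or -2
2. given y_C1 > -56/11: keep -2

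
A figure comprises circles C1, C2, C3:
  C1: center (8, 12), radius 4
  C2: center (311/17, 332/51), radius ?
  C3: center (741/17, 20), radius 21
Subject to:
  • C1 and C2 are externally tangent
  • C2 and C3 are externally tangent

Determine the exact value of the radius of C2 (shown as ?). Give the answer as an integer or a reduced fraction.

23/3

1. [ext C1·C2]  r_C2² + 8r_C2 − 1081/9 = 0  ⇒  r_C2 = 23/3 (r>0 drops 1)
2. [ext C2·C3]  r_C2² + 42r_C2 − 3427/9 = 0  ⇒  r_C2 = 23/3 (r>0 drops 1)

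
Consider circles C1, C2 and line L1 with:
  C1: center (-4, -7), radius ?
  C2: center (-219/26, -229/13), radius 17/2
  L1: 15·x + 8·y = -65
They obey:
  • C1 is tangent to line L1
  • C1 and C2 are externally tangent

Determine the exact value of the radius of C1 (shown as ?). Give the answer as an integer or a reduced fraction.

1. [C1‖L1]  r_C1² − 9 = 0  ⇒  r_C1 = 3 (r>0 drops 1)
2. [ext C1·C2]  r_C1² + 17r_C1 − 60 = 0  ⇒  r_C1 = 3 (r>0 drops 1)

3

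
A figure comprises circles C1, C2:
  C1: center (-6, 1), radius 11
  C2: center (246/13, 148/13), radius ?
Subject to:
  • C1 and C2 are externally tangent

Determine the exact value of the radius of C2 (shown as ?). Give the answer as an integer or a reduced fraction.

1. [ext C1·C2]  r_C2² + 22r_C2 − 608 = 0  ⇒  r_C2 = 16 (r>0 drops 1)

16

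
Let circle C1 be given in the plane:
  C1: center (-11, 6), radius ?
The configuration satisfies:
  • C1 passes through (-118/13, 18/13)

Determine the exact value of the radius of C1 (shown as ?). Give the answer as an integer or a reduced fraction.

1. [C1∋P]  r_C1² − 25 = 0  ⇒  r_C1 = 5 (r>0 drops 1)

5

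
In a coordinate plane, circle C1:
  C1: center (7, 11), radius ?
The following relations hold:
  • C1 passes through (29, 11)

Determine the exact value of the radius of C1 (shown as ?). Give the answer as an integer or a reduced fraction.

1. [C1∋P]  r_C1² − 484 = 0  ⇒  r_C1 = 22 (r>0 drops 1)

22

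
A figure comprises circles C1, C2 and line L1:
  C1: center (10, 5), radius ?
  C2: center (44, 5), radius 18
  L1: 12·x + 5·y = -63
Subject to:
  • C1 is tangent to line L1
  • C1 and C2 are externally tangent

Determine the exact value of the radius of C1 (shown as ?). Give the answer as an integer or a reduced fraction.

16

1. [C1‖L1]  r_C1² − 256 = 0  ⇒  r_C1 = 16 (r>0 drops 1)
2. [ext C1·C2]  r_C1² + 36r_C1 − 832 = 0  ⇒  r_C1 = 16 (r>0 drops 1)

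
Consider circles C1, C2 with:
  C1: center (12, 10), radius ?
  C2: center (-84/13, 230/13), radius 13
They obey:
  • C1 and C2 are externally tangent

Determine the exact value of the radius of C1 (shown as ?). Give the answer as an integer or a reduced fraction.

7

1. [ext C1·C2]  r_C1² + 26r_C1 − 231 = 0  ⇒  r_C1 = 7 (r>0 drops 1)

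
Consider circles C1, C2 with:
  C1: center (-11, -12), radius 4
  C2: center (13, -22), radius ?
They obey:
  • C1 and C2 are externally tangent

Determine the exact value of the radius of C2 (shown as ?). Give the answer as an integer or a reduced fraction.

1. [ext C1·C2]  r_C2² + 8r_C2 − 660 = 0  ⇒  r_C2 = 22 (r>0 drops 1)

22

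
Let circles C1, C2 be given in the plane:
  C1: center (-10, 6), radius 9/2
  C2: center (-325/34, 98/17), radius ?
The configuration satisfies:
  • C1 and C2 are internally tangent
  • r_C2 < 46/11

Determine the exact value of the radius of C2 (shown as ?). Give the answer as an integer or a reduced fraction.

4

1. [int C1,C2]  r_C2² − 9r_C2 + 20 = 0  ⇒  r_C2 = 4 or 5
2. given r_C2 < 46/11: keep 4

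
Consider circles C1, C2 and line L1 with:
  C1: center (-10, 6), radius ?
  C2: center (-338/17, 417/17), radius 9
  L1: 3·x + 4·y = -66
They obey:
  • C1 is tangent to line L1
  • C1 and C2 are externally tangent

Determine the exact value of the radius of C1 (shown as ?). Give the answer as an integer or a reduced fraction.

1. [C1‖L1]  r_C1² − 144 = 0  ⇒  r_C1 = 12 (r>0 drops 1)
2. [ext C1·C2]  r_C1² + 18r_C1 − 360 = 0  ⇒  r_C1 = 12 (r>0 drops 1)

12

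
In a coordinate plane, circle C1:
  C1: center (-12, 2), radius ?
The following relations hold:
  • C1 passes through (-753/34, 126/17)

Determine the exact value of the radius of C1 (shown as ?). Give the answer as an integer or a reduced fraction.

23/2

1. [C1∋P]  r_C1² − 529/4 = 0  ⇒  r_C1 = 23/2 (r>0 drops 1)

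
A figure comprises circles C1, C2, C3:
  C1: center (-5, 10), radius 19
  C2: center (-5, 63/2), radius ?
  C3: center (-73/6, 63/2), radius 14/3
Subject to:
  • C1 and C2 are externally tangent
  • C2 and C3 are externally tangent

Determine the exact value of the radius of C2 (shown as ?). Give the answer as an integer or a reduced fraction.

5/2

1. [ext C1·C2]  r_C2² + 38r_C2 − 405/4 = 0  ⇒  r_C2 = 5/2 (r>0 drops 1)
2. [ext C2·C3]  r_C2² + (28/3)r_C2 − 355/12 = 0  ⇒  r_C2 = 5/2 (r>0 drops 1)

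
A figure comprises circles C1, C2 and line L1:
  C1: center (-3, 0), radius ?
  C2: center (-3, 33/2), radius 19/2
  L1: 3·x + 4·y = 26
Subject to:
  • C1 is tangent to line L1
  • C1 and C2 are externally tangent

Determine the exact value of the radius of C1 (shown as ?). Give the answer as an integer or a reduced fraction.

7

1. [C1‖L1]  r_C1² − 49 = 0  ⇒  r_C1 = 7 (r>0 drops 1)
2. [ext C1·C2]  r_C1² + 19r_C1 − 182 = 0  ⇒  r_C1 = 7 (r>0 drops 1)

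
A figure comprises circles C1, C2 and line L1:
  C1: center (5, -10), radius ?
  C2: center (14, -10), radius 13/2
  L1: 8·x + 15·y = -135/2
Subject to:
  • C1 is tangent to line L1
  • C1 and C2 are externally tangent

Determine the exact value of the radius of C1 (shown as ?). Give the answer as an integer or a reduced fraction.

1. [C1‖L1]  r_C1² − 25/4 = 0  ⇒  r_C1 = 5/2 (r>0 drops 1)
2. [ext C1·C2]  r_C1² + 13r_C1 − 155/4 = 0  ⇒  r_C1 = 5/2 (r>0 drops 1)

5/2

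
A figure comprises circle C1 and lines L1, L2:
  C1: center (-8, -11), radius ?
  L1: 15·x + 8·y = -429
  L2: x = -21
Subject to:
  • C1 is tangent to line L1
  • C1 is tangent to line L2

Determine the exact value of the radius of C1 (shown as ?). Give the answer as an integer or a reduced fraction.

1. [C1‖L1]  r_C1² − 169 = 0  ⇒  r_C1 = 13 (r>0 drops 1)
2. [C1‖L2]  r_C1² − 169 = 0  ⇒  r_C1 = 13 (r>0 drops 1)

13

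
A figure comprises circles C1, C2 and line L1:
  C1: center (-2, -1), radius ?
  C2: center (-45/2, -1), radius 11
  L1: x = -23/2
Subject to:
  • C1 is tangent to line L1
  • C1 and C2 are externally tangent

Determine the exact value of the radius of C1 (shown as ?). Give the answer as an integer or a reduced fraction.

19/2

1. [C1‖L1]  r_C1² − 361/4 = 0  ⇒  r_C1 = 19/2 (r>0 drops 1)
2. [ext C1·C2]  r_C1² + 22r_C1 − 1197/4 = 0  ⇒  r_C1 = 19/2 (r>0 drops 1)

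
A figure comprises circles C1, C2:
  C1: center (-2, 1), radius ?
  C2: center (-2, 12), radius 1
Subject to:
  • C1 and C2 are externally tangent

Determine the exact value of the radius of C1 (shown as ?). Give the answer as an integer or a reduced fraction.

1. [ext C1·C2]  r_C1² + 2r_C1 − 120 = 0  ⇒  r_C1 = 10 (r>0 drops 1)

10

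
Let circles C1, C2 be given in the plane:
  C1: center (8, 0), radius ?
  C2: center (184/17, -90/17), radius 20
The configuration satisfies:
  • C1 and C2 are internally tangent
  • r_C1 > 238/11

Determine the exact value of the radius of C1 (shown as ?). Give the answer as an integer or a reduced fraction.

1. [int C1,C2]  r_C1² − 40r_C1 + 364 = 0  ⇒  r_C1 = 14 or 26
2. given r_C1 > 238/11: keep 26

26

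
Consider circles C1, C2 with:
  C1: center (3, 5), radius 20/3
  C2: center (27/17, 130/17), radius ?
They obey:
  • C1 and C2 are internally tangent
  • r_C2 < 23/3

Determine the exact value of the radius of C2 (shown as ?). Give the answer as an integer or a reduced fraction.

1. [int C1,C2]  r_C2² − (40/3)r_C2 + 319/9 = 0  ⇒  r_C2 = 11/3 or 29/3
2. given r_C2 < 23/3: keep 11/3

11/3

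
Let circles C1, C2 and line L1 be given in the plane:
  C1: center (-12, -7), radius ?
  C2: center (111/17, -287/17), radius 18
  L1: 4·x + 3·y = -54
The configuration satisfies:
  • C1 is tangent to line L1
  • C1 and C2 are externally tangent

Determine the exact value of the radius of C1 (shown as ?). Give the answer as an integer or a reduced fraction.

3

1. [C1‖L1]  r_C1² − 9 = 0  ⇒  r_C1 = 3 (r>0 drops 1)
2. [ext C1·C2]  r_C1² + 36r_C1 − 117 = 0  ⇒  r_C1 = 3 (r>0 drops 1)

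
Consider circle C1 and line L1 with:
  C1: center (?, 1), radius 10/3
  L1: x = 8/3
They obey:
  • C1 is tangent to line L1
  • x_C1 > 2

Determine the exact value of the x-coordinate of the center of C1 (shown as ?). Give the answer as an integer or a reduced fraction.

1. [C1‖L1]  x_C1² − (16/3)x_C1 − 4 = 0  ⇒  x_C1 = -2/3 or 6
2. given x_C1 > 2: keep 6

6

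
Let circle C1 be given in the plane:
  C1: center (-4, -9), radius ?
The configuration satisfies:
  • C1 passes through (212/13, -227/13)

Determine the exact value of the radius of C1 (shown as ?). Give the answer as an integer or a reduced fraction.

22

1. [C1∋P]  r_C1² − 484 = 0  ⇒  r_C1 = 22 (r>0 drops 1)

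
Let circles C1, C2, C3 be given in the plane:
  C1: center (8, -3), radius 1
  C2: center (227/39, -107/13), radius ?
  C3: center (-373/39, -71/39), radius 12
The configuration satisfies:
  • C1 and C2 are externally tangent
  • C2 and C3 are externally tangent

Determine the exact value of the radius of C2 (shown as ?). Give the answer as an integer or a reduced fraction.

14/3

1. [ext C1·C2]  r_C2² + 2r_C2 − 280/9 = 0  ⇒  r_C2 = 14/3 (r>0 drops 1)
2. [ext C2·C3]  r_C2² + 24r_C2 − 1204/9 = 0  ⇒  r_C2 = 14/3 (r>0 drops 1)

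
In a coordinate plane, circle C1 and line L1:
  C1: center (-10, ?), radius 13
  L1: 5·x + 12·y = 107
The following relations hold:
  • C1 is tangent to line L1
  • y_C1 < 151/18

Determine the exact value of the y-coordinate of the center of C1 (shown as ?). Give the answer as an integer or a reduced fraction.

1. [C1‖L1]  y_C1² − (157/6)y_C1 − 163/6 = 0  ⇒  y_C1 = -1 or 163/6
2. given y_C1 < 151/18: keep -1

-1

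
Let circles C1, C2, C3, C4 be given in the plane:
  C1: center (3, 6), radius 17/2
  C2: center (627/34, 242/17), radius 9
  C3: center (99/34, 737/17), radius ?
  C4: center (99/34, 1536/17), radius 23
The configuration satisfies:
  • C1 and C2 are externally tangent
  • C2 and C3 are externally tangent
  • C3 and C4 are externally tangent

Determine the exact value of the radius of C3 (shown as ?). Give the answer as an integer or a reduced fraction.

24

1. [ext C2·C3]  r_C3² + 18r_C3 − 1008 = 0  ⇒  r_C3 = 24 (r>0 drops 1)
2. [ext C3·C4]  r_C3² + 46r_C3 − 1680 = 0  ⇒  r_C3 = 24 (r>0 drops 1)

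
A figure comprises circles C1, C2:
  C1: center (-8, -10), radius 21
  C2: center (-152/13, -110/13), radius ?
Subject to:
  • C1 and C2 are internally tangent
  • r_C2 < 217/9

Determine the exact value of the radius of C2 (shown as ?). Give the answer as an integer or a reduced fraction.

1. [int C1,C2]  r_C2² − 42r_C2 + 425 = 0  ⇒  r_C2 = 17 or 25
2. given r_C2 < 217/9: keep 17

17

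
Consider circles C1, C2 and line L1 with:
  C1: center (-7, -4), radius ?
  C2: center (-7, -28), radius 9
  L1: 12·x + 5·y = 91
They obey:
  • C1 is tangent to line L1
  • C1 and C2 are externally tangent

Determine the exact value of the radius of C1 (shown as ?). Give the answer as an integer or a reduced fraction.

15

1. [C1‖L1]  r_C1² − 225 = 0  ⇒  r_C1 = 15 (r>0 drops 1)
2. [ext C1·C2]  r_C1² + 18r_C1 − 495 = 0  ⇒  r_C1 = 15 (r>0 drops 1)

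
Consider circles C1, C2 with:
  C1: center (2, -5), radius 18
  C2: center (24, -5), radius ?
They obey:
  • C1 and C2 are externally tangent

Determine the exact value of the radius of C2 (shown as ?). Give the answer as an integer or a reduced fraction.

4

1. [ext C1·C2]  r_C2² + 36r_C2 − 160 = 0  ⇒  r_C2 = 4 (r>0 drops 1)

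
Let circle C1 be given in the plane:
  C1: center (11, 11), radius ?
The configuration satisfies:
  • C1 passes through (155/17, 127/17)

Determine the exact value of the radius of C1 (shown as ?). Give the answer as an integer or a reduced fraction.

4

1. [C1∋P]  r_C1² − 16 = 0  ⇒  r_C1 = 4 (r>0 drops 1)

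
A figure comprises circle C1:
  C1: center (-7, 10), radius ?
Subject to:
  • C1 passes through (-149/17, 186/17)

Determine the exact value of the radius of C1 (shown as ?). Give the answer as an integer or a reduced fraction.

1. [C1∋P]  r_C1² − 4 = 0  ⇒  r_C1 = 2 (r>0 drops 1)

2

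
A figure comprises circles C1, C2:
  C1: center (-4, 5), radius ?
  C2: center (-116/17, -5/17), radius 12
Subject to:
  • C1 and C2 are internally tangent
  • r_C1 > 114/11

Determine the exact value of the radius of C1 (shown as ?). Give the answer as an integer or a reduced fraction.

18

1. [int C1,C2]  r_C1² − 24r_C1 + 108 = 0  ⇒  r_C1 = 6 or 18
2. given r_C1 > 114/11: keep 18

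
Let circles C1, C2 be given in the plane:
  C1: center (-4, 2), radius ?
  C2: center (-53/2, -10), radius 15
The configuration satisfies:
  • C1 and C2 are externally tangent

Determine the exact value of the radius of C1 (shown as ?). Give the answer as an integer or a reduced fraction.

1. [ext C1·C2]  r_C1² + 30r_C1 − 1701/4 = 0  ⇒  r_C1 = 21/2 (r>0 drops 1)

21/2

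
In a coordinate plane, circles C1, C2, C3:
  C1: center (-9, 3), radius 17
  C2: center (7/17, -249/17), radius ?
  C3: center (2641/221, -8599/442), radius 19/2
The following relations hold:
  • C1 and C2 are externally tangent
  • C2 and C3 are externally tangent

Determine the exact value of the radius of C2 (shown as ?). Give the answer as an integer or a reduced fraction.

3

1. [ext C1·C2]  r_C2² + 34r_C2 − 111 = 0  ⇒  r_C2 = 3 (r>0 drops 1)
2. [ext C2·C3]  r_C2² + 19r_C2 − 66 = 0  ⇒  r_C2 = 3 (r>0 drops 1)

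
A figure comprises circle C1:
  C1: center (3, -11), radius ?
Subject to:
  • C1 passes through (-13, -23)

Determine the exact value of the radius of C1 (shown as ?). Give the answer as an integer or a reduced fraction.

20

1. [C1∋P]  r_C1² − 400 = 0  ⇒  r_C1 = 20 (r>0 drops 1)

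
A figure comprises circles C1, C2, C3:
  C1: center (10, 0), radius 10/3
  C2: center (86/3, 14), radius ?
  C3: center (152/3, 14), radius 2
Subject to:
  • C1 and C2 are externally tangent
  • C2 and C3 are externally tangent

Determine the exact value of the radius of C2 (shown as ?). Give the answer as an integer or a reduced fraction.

20

1. [ext C1·C2]  r_C2² + (20/3)r_C2 − 1600/3 = 0  ⇒  r_C2 = 20 (r>0 drops 1)
2. [ext C2·C3]  r_C2² + 4r_C2 − 480 = 0  ⇒  r_C2 = 20 (r>0 drops 1)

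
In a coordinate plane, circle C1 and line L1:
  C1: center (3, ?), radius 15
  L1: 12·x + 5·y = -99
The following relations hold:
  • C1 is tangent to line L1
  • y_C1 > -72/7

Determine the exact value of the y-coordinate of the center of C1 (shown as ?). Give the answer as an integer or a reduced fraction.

1. [C1‖L1]  y_C1² + 54y_C1 − 792 = 0  ⇒  y_C1 = -66 or 12
2. given y_C1 > -72/7: keep 12

12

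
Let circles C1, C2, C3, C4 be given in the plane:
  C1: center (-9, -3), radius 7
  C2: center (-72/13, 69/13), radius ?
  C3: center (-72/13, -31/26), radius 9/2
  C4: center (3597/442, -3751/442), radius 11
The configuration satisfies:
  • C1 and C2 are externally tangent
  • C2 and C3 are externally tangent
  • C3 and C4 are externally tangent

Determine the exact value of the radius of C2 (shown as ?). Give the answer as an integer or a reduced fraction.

1. [ext C1·C2]  r_C2² + 14r_C2 − 32 = 0  ⇒  r_C2 = 2 (r>0 drops 1)
2. [ext C2·C3]  r_C2² + 9r_C2 − 22 = 0  ⇒  r_C2 = 2 (r>0 drops 1)

2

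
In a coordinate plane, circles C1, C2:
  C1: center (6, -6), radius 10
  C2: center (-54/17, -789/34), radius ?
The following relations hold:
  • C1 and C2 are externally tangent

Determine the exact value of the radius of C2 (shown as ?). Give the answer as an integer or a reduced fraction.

1. [ext C1·C2]  r_C2² + 20r_C2 − 1121/4 = 0  ⇒  r_C2 = 19/2 (r>0 drops 1)

19/2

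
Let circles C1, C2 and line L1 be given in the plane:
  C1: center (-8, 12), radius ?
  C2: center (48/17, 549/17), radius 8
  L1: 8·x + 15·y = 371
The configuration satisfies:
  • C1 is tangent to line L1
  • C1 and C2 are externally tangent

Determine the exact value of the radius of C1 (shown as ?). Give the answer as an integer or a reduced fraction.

15

1. [C1‖L1]  r_C1² − 225 = 0  ⇒  r_C1 = 15 (r>0 drops 1)
2. [ext C1·C2]  r_C1² + 16r_C1 − 465 = 0  ⇒  r_C1 = 15 (r>0 drops 1)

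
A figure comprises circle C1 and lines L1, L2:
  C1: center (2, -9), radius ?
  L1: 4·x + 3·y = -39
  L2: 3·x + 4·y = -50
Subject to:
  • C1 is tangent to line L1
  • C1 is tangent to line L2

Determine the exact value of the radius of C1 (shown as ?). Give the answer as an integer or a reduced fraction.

1. [C1‖L1]  r_C1² − 16 = 0  ⇒  r_C1 = 4 (r>0 drops 1)
2. [C1‖L2]  r_C1² − 16 = 0  ⇒  r_C1 = 4 (r>0 drops 1)

4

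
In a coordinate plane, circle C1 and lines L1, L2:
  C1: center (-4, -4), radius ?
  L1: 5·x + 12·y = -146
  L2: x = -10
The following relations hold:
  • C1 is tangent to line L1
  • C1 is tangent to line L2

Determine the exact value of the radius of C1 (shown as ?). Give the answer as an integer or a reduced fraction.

1. [C1‖L1]  r_C1² − 36 = 0  ⇒  r_C1 = 6 (r>0 drops 1)
2. [C1‖L2]  r_C1² − 36 = 0  ⇒  r_C1 = 6 (r>0 drops 1)

6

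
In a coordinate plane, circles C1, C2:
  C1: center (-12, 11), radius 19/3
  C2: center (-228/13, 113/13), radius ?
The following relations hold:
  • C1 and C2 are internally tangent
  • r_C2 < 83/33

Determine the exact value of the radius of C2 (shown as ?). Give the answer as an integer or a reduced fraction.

1. [int C1,C2]  r_C2² − (38/3)r_C2 + 37/9 = 0  ⇒  r_C2 = 1/3 or 37/3
2. given r_C2 < 83/33: keep 1/3

1/3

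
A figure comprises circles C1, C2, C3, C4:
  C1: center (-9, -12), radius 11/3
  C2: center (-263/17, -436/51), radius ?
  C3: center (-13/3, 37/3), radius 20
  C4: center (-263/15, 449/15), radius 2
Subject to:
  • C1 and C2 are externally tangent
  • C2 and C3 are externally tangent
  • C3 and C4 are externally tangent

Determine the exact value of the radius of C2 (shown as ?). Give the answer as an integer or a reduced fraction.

11/3

1. [ext C1·C2]  r_C2² + (22/3)r_C2 − 121/3 = 0  ⇒  r_C2 = 11/3 (r>0 drops 1)
2. [ext C2·C3]  r_C2² + 40r_C2 − 1441/9 = 0  ⇒  r_C2 = 11/3 (r>0 drops 1)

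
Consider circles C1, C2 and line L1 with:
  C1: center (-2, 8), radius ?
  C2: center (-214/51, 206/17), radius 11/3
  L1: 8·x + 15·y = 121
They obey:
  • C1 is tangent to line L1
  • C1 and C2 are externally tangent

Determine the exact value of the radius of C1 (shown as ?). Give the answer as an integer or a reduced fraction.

1. [C1‖L1]  r_C1² − 1 = 0  ⇒  r_C1 = 1 (r>0 drops 1)
2. [ext C1·C2]  r_C1² + (22/3)r_C1 − 25/3 = 0  ⇒  r_C1 = 1 (r>0 drops 1)

1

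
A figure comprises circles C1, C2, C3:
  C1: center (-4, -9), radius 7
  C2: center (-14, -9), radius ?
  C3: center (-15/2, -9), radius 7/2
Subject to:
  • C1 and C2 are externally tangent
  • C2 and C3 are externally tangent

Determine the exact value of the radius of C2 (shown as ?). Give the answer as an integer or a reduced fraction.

1. [ext C1·C2]  r_C2² + 14r_C2 − 51 = 0  ⇒  r_C2 = 3 (r>0 drops 1)
2. [ext C2·C3]  r_C2² + 7r_C2 − 30 = 0  ⇒  r_C2 = 3 (r>0 drops 1)

3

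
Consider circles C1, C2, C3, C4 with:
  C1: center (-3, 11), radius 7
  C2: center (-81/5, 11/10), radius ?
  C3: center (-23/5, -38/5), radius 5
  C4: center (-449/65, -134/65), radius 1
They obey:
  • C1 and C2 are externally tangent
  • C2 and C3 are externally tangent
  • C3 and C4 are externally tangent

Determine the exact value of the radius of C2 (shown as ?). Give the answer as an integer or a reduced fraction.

1. [ext C1·C2]  r_C2² + 14r_C2 − 893/4 = 0  ⇒  r_C2 = 19/2 (r>0 drops 1)
2. [ext C2·C3]  r_C2² + 10r_C2 − 741/4 = 0  ⇒  r_C2 = 19/2 (r>0 drops 1)

19/2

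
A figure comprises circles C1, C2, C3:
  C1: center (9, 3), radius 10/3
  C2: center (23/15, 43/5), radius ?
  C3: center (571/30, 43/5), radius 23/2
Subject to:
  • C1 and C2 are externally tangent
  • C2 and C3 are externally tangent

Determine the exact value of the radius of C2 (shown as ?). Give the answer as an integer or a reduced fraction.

1. [ext C1·C2]  r_C2² + (20/3)r_C2 − 76 = 0  ⇒  r_C2 = 6 (r>0 drops 1)
2. [ext C2·C3]  r_C2² + 23r_C2 − 174 = 0  ⇒  r_C2 = 6 (r>0 drops 1)

6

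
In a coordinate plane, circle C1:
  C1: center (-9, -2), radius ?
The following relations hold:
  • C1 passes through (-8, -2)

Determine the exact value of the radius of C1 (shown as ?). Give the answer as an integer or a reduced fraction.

1

1. [C1∋P]  r_C1² − 1 = 0  ⇒  r_C1 = 1 (r>0 drops 1)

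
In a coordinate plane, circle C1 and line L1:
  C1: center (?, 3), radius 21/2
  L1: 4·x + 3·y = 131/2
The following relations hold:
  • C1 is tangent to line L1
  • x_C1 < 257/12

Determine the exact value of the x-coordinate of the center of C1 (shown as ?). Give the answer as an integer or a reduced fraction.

1

1. [C1‖L1]  x_C1² − (113/4)x_C1 + 109/4 = 0  ⇒  x_C1 = 1 or 109/4
2. given x_C1 < 257/12: keep 1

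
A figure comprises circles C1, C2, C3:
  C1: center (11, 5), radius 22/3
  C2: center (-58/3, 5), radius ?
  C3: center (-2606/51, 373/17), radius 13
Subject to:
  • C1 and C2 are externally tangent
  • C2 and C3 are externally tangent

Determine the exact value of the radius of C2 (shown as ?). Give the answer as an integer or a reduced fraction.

1. [ext C1·C2]  r_C2² + (44/3)r_C2 − 2599/3 = 0  ⇒  r_C2 = 23 (r>0 drops 1)
2. [ext C2·C3]  r_C2² + 26r_C2 − 1127 = 0  ⇒  r_C2 = 23 (r>0 drops 1)

23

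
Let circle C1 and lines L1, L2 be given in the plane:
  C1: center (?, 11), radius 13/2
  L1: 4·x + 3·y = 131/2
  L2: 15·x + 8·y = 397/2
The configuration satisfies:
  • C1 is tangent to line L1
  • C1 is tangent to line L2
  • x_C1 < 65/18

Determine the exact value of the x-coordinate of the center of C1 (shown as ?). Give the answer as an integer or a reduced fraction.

0

1. [C1‖L1]  x_C1² − (65/4)x_C1 = 0  ⇒  x_C1 = 0 or 65/4
2. [C1‖L2]  x_C1² − (221/15)x_C1 = 0  ⇒  x_C1 = 0 or 221/15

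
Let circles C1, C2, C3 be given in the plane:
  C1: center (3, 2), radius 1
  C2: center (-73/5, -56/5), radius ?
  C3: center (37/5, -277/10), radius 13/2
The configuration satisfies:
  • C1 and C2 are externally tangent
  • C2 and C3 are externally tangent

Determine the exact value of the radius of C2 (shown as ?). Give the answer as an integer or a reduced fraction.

1. [ext C1·C2]  r_C2² + 2r_C2 − 483 = 0  ⇒  r_C2 = 21 (r>0 drops 1)
2. [ext C2·C3]  r_C2² + 13r_C2 − 714 = 0  ⇒  r_C2 = 21 (r>0 drops 1)

21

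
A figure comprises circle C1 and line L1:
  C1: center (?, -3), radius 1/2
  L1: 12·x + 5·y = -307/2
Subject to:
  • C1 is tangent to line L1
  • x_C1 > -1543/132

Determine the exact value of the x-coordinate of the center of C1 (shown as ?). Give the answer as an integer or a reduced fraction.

1. [C1‖L1]  x_C1² + (277/12)x_C1 + 1595/12 = 0  ⇒  x_C1 = -145/12 or -11
2. given x_C1 > -1543/132: keep -11

-11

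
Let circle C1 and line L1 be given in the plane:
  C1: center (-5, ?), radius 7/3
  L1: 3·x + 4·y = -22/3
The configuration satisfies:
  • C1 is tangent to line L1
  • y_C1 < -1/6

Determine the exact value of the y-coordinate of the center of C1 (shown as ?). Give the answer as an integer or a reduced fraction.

1. [C1‖L1]  y_C1² − (23/6)y_C1 − 29/6 = 0  ⇒  y_C1 = -1 or 29/6
2. given y_C1 < -1/6: keep -1

-1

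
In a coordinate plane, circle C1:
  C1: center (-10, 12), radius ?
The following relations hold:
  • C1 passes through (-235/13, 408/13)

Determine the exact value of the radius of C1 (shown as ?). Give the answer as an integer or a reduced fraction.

1. [C1∋P]  r_C1² − 441 = 0  ⇒  r_C1 = 21 (r>0 drops 1)

21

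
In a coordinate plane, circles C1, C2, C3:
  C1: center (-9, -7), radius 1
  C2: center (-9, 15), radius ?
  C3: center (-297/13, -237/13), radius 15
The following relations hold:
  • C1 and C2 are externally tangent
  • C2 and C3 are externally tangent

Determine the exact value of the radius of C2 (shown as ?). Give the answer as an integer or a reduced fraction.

1. [ext C1·C2]  r_C2² + 2r_C2 − 483 = 0  ⇒  r_C2 = 21 (r>0 drops 1)
2. [ext C2·C3]  r_C2² + 30r_C2 − 1071 = 0  ⇒  r_C2 = 21 (r>0 drops 1)

21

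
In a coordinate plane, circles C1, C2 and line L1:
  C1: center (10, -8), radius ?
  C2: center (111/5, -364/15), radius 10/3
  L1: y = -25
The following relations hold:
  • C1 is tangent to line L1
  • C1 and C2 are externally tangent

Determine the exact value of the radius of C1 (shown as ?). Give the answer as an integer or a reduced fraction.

17

1. [C1‖L1]  r_C1² − 289 = 0  ⇒  r_C1 = 17 (r>0 drops 1)
2. [ext C1·C2]  r_C1² + (20/3)r_C1 − 1207/3 = 0  ⇒  r_C1 = 17 (r>0 drops 1)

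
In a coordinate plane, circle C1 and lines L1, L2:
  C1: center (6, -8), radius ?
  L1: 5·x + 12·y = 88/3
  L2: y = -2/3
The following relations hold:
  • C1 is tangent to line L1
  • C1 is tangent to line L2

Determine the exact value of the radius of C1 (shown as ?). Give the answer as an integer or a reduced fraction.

22/3

1. [C1‖L1]  r_C1² − 484/9 = 0  ⇒  r_C1 = 22/3 (r>0 drops 1)
2. [C1‖L2]  r_C1² − 484/9 = 0  ⇒  r_C1 = 22/3 (r>0 drops 1)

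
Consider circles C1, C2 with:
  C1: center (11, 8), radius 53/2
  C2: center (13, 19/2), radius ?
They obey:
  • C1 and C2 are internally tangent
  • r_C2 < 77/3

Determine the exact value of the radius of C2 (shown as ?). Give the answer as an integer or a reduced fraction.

1. [int C1,C2]  r_C2² − 53r_C2 + 696 = 0  ⇒  r_C2 = 24 or 29
2. given r_C2 < 77/3: keep 24

24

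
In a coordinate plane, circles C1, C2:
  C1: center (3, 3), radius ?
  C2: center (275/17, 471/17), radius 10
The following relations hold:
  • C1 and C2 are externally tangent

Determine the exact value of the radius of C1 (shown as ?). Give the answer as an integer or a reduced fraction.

18

1. [ext C1·C2]  r_C1² + 20r_C1 − 684 = 0  ⇒  r_C1 = 18 (r>0 drops 1)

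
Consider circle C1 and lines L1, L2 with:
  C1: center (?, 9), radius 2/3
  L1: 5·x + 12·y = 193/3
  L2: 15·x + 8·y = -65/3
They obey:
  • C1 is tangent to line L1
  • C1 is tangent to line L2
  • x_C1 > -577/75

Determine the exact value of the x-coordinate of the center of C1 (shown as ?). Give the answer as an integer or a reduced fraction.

1. [C1‖L1]  x_C1² + (262/15)x_C1 + 1099/15 = 0  ⇒  x_C1 = -157/15 or -7
2. [C1‖L2]  x_C1² + (562/45)x_C1 + 1729/45 = 0  ⇒  x_C1 = -7 or -247/45

-7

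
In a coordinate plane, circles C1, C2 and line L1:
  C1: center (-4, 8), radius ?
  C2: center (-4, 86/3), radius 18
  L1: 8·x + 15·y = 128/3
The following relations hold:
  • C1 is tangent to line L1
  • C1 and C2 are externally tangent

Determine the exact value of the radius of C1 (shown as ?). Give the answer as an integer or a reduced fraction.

1. [C1‖L1]  r_C1² − 64/9 = 0  ⇒  r_C1 = 8/3 (r>0 drops 1)
2. [ext C1·C2]  r_C1² + 36r_C1 − 928/9 = 0  ⇒  r_C1 = 8/3 (r>0 drops 1)

8/3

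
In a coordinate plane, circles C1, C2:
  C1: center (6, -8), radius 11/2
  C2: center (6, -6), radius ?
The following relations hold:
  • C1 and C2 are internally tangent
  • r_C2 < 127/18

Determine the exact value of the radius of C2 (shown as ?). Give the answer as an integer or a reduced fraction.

7/2

1. [int C1,C2]  r_C2² − 11r_C2 + 105/4 = 0  ⇒  r_C2 = 7/2 or 15/2
2. given r_C2 < 127/18: keep 7/2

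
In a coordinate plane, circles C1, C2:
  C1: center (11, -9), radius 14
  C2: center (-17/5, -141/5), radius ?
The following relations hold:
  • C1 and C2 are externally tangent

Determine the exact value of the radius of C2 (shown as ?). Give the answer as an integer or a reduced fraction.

1. [ext C1·C2]  r_C2² + 28r_C2 − 380 = 0  ⇒  r_C2 = 10 (r>0 drops 1)

10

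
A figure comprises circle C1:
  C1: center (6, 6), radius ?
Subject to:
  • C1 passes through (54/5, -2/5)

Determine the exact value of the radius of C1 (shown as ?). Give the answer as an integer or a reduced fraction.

1. [C1∋P]  r_C1² − 64 = 0  ⇒  r_C1 = 8 (r>0 drops 1)

8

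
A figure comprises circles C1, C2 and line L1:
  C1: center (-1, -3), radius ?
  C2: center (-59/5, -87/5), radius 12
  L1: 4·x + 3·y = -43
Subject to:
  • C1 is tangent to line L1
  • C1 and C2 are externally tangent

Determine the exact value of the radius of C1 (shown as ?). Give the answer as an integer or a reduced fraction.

6

1. [C1‖L1]  r_C1² − 36 = 0  ⇒  r_C1 = 6 (r>0 drops 1)
2. [ext C1·C2]  r_C1² + 24r_C1 − 180 = 0  ⇒  r_C1 = 6 (r>0 drops 1)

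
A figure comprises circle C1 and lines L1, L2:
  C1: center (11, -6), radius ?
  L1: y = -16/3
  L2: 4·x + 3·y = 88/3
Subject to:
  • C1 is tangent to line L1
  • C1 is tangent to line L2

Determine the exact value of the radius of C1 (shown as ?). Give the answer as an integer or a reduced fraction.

2/3

1. [C1‖L1]  r_C1² − 4/9 = 0  ⇒  r_C1 = 2/3 (r>0 drops 1)
2. [C1‖L2]  r_C1² − 4/9 = 0  ⇒  r_C1 = 2/3 (r>0 drops 1)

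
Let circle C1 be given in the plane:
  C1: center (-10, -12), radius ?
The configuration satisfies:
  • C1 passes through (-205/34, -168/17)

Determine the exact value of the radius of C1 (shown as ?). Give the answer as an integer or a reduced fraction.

1. [C1∋P]  r_C1² − 81/4 = 0  ⇒  r_C1 = 9/2 (r>0 drops 1)

9/2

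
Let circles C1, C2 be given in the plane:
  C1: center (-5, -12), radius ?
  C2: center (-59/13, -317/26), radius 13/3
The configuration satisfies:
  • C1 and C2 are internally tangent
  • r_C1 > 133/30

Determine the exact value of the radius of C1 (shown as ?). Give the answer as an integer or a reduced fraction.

29/6

1. [int C1,C2]  r_C1² − (26/3)r_C1 + 667/36 = 0  ⇒  r_C1 = 23/6 or 29/6
2. given r_C1 > 133/30: keep 29/6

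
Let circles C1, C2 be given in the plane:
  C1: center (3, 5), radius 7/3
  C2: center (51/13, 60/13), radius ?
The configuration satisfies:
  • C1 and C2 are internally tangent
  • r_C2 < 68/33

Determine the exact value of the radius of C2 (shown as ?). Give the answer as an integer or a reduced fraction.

1. [int C1,C2]  r_C2² − (14/3)r_C2 + 40/9 = 0  ⇒  r_C2 = 4/3 or 10/3
2. given r_C2 < 68/33: keep 4/3

4/3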